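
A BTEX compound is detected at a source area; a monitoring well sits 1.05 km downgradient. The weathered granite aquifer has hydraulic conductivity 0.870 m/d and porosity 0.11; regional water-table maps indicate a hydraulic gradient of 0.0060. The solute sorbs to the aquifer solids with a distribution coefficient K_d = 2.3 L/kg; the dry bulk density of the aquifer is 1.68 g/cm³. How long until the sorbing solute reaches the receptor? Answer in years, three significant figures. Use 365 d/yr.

q = Ki = 0.870 × 0.0060 = 0.005220 m/d
v_s = q/n_e = 0.005220/0.11 = 0.04745 m/d
Retardation R = 1 + ρ_b·K_d/n = 1 + 1.68×2.3/0.11 = 36.13
Contaminant velocity v_c = v/R = 0.04745/36.13 = 0.001314 m/d
L = 1.05 km = 1050 m
t = L/v_c = 1050/0.001314 = 799400 d
   = 799400/365 = 2190 yr

2190 years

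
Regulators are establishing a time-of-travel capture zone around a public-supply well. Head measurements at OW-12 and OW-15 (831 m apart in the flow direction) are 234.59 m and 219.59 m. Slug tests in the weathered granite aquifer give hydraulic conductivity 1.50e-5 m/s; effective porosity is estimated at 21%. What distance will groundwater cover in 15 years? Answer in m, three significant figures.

Hydraulic gradient i = (234.59 − 219.59) / 831 = 15.00 / 831 = 0.01805
K = 1.50e-5 m/s × 86400 s/d = 1.296 m/d
q = Ki = 1.296 × 0.01805 = 0.02339 m/d
v = Ki/n = 1.296·0.01805/0.21 = 0.1114 m/d
T = 15 yr × 365 = 5475 d
L = v × T = 0.1114 × 5475 = 609.9 m

610 m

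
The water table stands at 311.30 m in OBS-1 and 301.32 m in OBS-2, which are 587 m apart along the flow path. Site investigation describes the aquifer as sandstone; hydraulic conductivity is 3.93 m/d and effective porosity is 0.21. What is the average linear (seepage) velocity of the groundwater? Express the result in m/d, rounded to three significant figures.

Hydraulic gradient i = (311.30 − 301.32) / 587 = 9.98 / 587 = 0.01700
q = Ki = 3.93 × 0.01700 = 0.06682 m/d
Seepage velocity v = q / n = 0.06682 / 0.21 = 0.3182 m/d

0.318 m/d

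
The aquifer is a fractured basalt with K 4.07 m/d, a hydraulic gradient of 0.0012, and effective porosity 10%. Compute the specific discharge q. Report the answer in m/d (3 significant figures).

0.00488 m/d

Darcy flux q = K·i = 4.07 × 0.0012 = 0.004884 m/d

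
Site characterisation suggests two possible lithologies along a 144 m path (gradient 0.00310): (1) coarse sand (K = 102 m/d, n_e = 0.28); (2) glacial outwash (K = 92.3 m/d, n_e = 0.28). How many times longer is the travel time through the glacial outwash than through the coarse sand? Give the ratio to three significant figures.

1.11

Unit 1 (coarse sand): v = 102×0.0031/0.28 = 1.129 m/d, t = 144/1.129 = 127.5 d
Unit 2 (glacial outwash): v = 92.3×0.0031/0.28 = 1.022 m/d, t = 144/1.022 = 140.9 d
t(glacial outwash) / t(coarse sand) = 140.9/127.5 = 1.11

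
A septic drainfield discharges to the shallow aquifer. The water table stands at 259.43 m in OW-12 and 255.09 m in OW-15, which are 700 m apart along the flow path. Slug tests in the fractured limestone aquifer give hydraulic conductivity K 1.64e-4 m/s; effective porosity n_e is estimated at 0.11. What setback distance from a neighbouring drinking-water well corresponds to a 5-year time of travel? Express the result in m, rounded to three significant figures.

Hydraulic gradient i = (259.43 − 255.09) / 700 = 4.34 / 700 = 0.006200
K = 1.64e-4 m/s × 86400 s/d = 14.17 m/d
Specific discharge q = 14.17 × 0.006200 = 0.08785 m/d
v = Ki/n = 14.17·0.006200/0.11 = 0.7987 m/d
T = 5 yr × 365 = 1825 d
L = v × T = 0.7987 × 1825 = 1458 m

1460 m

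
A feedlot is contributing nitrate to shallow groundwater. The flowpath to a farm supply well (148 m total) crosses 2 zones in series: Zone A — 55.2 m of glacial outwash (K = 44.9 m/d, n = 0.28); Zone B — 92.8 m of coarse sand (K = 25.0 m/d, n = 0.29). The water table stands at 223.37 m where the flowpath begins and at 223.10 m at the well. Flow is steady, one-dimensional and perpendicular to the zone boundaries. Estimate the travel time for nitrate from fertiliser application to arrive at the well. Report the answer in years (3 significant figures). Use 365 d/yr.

Total head drop ΔH = 223.37 − 223.10 = 0.27 m
Steady 1-D flow in series ⇒ the Darcy flux q is identical in every zone and the zone head losses add (resistances L/K in series).
Σ(L/K) = 55.2/44.9 + 92.8/25.0 = 1.229 + 3.712 = 4.941 d
q = ΔH / Σ(L/K) = 0.27 / 4.941 = 0.05464 m/d (same in every zone)
Zone A: v = q/n = 0.05464/0.28 = 0.1951 m/d → t_A = 55.2/0.1951 = 282.9 d
Zone B: v = q/n = 0.05464/0.29 = 0.1884 m/d → t_B = 92.8/0.1884 = 492.5 d
Total t = 282.9 + 492.5 = 775.4 d
   = 775.4 / 365 = 2.12 yr

2.12 years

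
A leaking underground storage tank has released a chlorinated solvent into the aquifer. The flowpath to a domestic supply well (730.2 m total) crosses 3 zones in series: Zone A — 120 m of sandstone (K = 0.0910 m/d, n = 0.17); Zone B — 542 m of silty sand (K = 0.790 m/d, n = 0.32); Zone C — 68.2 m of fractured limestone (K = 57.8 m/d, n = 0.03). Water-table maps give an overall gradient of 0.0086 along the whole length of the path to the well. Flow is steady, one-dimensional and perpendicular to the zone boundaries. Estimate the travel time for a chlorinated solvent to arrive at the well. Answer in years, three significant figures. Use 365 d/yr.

171 years

Steady 1-D flow in series ⇒ the Darcy flux q is identical in every zone and the zone head losses add (resistances L/K in series).
Σ(L/K) = 120/0.0910 + 542/0.790 + 68.2/57.8 = 1319 + 686.1 + 1.180 = 2006 d
K_eq = L_total / Σ(L/K) = 730.2 / 2006 = 0.3640 m/d
q = K_eq · i = 0.3640 × 0.0086 = 0.003131 m/d (same in every zone)
Zone A: v = q/n = 0.003131/0.17 = 0.01842 m/d → t_A = 120/0.01842 = 6516 d
Zone B: v = q/n = 0.003131/0.32 = 0.009783 m/d → t_B = 542/0.009783 = 55400 d
Zone C: v = q/n = 0.003131/0.03 = 0.1044 m/d → t_C = 68.2/0.1044 = 653.6 d
Total t = 6516 + 55400 + 653.6 = 62570 d
   = 62570 / 365 = 171 yr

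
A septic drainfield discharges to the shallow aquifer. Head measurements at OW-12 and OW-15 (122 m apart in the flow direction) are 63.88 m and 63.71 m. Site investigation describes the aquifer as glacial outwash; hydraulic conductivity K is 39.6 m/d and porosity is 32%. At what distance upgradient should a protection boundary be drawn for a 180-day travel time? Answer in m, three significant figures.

31.0 m

Hydraulic gradient i = (63.88 − 63.71) / 122 = 0.17 / 122 = 0.001393
Darcy flux q = K·i = 39.6 × 0.001393 = 0.05518 m/d
Average linear velocity = 0.05518 / 0.32 = 0.1724 m/d
L = v × T = 0.1724 × 180 = 31.04 m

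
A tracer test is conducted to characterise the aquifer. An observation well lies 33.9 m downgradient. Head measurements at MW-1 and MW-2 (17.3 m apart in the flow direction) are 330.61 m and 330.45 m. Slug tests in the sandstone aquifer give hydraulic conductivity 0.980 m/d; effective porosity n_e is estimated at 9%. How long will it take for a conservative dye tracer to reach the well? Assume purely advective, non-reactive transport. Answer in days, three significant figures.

Hydraulic gradient i = (330.61 − 330.45) / 17.3 = 0.16 / 17.3 = 0.009249
Darcy flux q = K·i = 0.980 × 0.009249 = 0.009064 m/d
Average linear velocity = 0.009064 / 0.09 = 0.1007 m/d
t = L / v = 33.9 / 0.1007 = 336.6 d

337 days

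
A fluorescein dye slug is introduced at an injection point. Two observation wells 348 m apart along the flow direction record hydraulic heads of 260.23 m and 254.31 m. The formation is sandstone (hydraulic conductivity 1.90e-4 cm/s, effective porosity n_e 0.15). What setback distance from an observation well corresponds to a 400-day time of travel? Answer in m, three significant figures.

Hydraulic gradient i = (260.23 − 254.31) / 348 = 5.92 / 348 = 0.01701
K = 1.90e-4 cm/s × 864 = 0.1642 m/d
Darcy flux q = K·i = 0.1642 × 0.01701 = 0.002793 m/d
Seepage velocity v = q / n = 0.002793 / 0.15 = 0.01862 m/d
L = v × T = 0.01862 × 400 = 7.447 m

7.45 m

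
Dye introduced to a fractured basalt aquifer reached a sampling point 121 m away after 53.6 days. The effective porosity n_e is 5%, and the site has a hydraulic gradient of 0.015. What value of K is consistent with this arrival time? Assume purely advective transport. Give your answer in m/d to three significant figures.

v = L / t = 121 / 53.6 = 2.257 m/d
K = v · n / i = 2.257 × 0.05 / 0.015 = 7.52 m/d

7.52 m/d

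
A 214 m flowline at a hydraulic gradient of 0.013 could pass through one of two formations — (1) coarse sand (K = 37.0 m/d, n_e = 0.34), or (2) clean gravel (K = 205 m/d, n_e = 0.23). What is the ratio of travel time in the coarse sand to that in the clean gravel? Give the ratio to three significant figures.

8.19

Unit 1 (coarse sand): v = 37.0×0.013/0.34 = 1.415 m/d, t = 214/1.415 = 151.3 d
Unit 2 (clean gravel): v = 205×0.013/0.23 = 11.59 m/d, t = 214/11.59 = 18.47 d
t(coarse sand) / t(clean gravel) = 151.3/18.47 = 8.19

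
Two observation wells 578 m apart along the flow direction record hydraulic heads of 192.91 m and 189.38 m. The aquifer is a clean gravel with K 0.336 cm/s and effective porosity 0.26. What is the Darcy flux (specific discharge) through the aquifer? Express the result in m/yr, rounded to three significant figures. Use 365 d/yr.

647 m/yr

Hydraulic gradient i = (192.91 − 189.38) / 578 = 3.53 / 578 = 0.006107
K = 0.336 cm/s × 864 = 290.3 m/d
Darcy flux q = K·i = 290.3 × 0.006107 = 1.773 m/d
   = 1.773 × 365 = 647 m/yr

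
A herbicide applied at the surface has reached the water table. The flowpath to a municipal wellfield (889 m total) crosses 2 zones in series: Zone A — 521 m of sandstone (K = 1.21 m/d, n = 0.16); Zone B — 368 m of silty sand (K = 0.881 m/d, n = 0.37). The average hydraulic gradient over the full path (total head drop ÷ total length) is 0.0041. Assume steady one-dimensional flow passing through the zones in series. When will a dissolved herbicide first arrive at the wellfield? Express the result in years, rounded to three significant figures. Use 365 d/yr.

Steady 1-D flow in series ⇒ the Darcy flux q is identical in every zone and the zone head losses add (resistances L/K in series).
Σ(L/K) = 521/1.21 + 368/0.881 = 430.6 + 417.7 = 848.3 d
K_eq = L_total / Σ(L/K) = 889 / 848.3 = 1.048 m/d
q = K_eq · i = 1.048 × 0.0041 = 0.004297 m/d (same in every zone)
Zone A: v = q/n = 0.004297/0.16 = 0.02685 m/d → t_A = 521/0.02685 = 19400 d
Zone B: v = q/n = 0.004297/0.37 = 0.01161 m/d → t_B = 368/0.01161 = 31690 d
Total t = 19400 + 31690 = 51090 d
   = 51090 / 365 = 140 yr

140 years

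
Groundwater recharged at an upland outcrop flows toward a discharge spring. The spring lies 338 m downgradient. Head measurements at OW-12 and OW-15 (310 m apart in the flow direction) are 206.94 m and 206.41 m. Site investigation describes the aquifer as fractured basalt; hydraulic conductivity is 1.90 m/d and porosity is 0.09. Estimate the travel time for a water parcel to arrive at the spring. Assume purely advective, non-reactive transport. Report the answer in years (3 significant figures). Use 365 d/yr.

25.7 years

Hydraulic gradient i = (206.94 − 206.41) / 310 = 0.53 / 310 = 0.001710
Darcy flux q = K·i = 1.90 × 0.001710 = 0.003248 m/d
Seepage velocity v = q / n = 0.003248 / 0.09 = 0.03609 m/d
t = L / v = 338 / 0.03609 = 9365 d
   = 9365 / 365 = 25.7 yr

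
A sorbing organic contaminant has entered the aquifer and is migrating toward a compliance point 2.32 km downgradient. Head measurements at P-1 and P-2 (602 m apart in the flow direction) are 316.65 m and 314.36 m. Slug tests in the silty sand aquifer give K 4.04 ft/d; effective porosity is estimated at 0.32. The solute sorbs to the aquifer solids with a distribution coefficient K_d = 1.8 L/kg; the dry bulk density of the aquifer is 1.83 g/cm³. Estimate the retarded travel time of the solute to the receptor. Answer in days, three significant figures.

Hydraulic gradient i = (316.65 − 314.36) / 602 = 2.29 / 602 = 0.003804
K = 4.04 ft/d × 0.3048 = 1.231 m/d
Specific discharge q = 1.231 × 0.003804 = 0.004684 m/d
v_s = q/n_e = 0.004684/0.32 = 0.01464 m/d
Retardation R = 1 + ρ_b·K_d/n = 1 + 1.83×1.8/0.32 = 11.29
Contaminant velocity v_c = v/R = 0.01464/11.29 = 0.001296 m/d
L = 2.32 km = 2320 m
t = L/v_c = 2320/0.001296 = 1.790e6 d

1.79e6 days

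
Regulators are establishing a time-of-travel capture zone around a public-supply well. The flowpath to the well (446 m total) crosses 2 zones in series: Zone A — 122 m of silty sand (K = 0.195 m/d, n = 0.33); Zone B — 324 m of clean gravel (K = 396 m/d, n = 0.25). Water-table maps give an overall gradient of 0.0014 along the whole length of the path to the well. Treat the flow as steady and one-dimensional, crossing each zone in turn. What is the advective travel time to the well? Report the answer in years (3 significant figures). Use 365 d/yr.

333 years

For zones in series the flux q is common to all zones; the equivalent conductivity is the harmonic (thickness-weighted) mean, K_eq = L_total / Σ(L_j/K_j).
Σ(L/K) = 122/0.195 + 324/396 = 625.6 + 0.8182 = 626.5 d
K_eq = L_total / Σ(L/K) = 446 / 626.5 = 0.7119 m/d
q = K_eq · i = 0.7119 × 0.0014 = 9.967e-4 m/d (same in every zone)
Zone A: v = q/n = 9.967e-4/0.33 = 0.003020 m/d → t_A = 122/0.003020 = 40390 d
Zone B: v = q/n = 9.967e-4/0.25 = 0.003987 m/d → t_B = 324/0.003987 = 81270 d
Total t = 40390 + 81270 = 121700 d
   = 121700 / 365 = 333 yr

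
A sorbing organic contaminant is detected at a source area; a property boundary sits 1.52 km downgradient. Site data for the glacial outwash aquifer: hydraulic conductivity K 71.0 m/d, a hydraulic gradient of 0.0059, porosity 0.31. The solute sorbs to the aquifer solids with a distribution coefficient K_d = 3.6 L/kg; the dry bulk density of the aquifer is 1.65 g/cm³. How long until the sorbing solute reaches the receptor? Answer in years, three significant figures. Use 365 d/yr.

Darcy flux q = K·i = 71.0 × 0.0059 = 0.4189 m/d
v_s = q/n_e = 0.4189/0.31 = 1.351 m/d
Retardation R = 1 + ρ_b·K_d/n = 1 + 1.65×3.6/0.31 = 20.16
Contaminant velocity v_c = v/R = 1.351/20.16 = 0.06702 m/d
L = 1.52 km = 1520 m
t = L/v_c = 1520/0.06702 = 22680 d
   = 22680/365 = 62.1 yr

62.1 years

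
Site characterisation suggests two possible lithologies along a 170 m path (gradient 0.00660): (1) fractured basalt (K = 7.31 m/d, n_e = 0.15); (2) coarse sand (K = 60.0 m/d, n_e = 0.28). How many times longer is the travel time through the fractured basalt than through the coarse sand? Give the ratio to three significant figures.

Unit 1 (fractured basalt): v = 7.31×0.0066/0.15 = 0.3216 m/d, t = 170/0.3216 = 528.5 d
Unit 2 (coarse sand): v = 60.0×0.0066/0.28 = 1.414 m/d, t = 170/1.414 = 120.2 d
t(fractured basalt) / t(coarse sand) = 528.5/120.2 = 4.40

4.40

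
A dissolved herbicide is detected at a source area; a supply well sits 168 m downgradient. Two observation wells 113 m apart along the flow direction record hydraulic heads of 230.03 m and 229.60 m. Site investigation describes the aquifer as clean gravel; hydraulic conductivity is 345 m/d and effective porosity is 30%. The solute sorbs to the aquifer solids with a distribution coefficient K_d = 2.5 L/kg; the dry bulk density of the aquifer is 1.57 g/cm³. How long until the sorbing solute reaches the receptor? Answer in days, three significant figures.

Hydraulic gradient i = (230.03 − 229.60) / 113 = 0.43 / 113 = 0.003805
Darcy flux q = K·i = 345 × 0.003805 = 1.313 m/d
v = Ki/n = 345·0.003805/0.30 = 4.376 m/d
Retardation R = 1 + ρ_b·K_d/n = 1 + 1.57×2.5/0.30 = 14.08
Contaminant velocity v_c = v/R = 4.376/14.08 = 0.3107 m/d
t = L/v_c = 168/0.3107 = 540.7 d

541 days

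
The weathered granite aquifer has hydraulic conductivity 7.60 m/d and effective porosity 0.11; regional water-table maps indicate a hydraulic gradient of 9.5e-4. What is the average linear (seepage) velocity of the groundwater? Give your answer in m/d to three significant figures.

0.0656 m/d

Darcy flux q = K·i = 7.60 × 9.5e-4 = 0.007220 m/d
v = Ki/n = 7.60·9.5e-4/0.11 = 0.06564 m/d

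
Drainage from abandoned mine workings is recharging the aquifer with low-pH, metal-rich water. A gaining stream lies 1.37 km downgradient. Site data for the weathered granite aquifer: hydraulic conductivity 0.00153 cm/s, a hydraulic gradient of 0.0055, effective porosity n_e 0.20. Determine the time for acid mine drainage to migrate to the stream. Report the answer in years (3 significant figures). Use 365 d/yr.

K = 0.00153 cm/s × 864 = 1.322 m/d
Specific discharge q = 1.322 × 0.0055 = 0.007271 m/d
Average linear velocity = 0.007271 / 0.20 = 0.03635 m/d
L = 1.37 km = 1370 m
t = L / v = 1370 / 0.03635 = 37690 d
   = 37690 / 365 = 103 yr

103 years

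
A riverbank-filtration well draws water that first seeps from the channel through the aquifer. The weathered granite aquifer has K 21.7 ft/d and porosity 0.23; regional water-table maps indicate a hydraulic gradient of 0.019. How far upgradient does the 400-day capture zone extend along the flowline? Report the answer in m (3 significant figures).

219 m

K = 21.7 ft/d × 0.3048 = 6.614 m/d
Darcy flux q = K·i = 6.614 × 0.019 = 0.1257 m/d
v_s = q/n_e = 0.1257/0.23 = 0.5464 m/d
L = v × T = 0.5464 × 400 = 218.6 m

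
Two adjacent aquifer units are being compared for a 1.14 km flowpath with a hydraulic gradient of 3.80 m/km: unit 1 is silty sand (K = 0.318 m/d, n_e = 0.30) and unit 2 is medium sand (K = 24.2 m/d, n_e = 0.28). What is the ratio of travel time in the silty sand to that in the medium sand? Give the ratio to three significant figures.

81.5

Unit 1 (silty sand): v = 0.318×0.0038/0.30 = 0.004028 m/d, t = 1140/0.004028 = 283000 d
Unit 2 (medium sand): v = 24.2×0.0038/0.28 = 0.3284 m/d, t = 1140/0.3284 = 3471 d
t(silty sand) / t(medium sand) = 283000/3471 = 81.5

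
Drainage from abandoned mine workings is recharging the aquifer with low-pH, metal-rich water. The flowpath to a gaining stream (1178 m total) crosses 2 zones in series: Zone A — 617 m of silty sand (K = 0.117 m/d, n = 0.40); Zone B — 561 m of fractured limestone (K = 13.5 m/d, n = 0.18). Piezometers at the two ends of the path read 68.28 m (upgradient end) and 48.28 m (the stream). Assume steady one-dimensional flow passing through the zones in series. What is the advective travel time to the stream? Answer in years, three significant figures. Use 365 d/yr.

Total head drop ΔH = 68.28 − 48.28 = 20.00 m
Continuity: the same q passes through each zone, so ΔH = q·Σ(L_j/K_j) — the zones act as resistances in series.
Σ(L/K) = 617/0.117 + 561/13.5 = 5274 + 41.56 = 5315 d
q = ΔH / Σ(L/K) = 20.00 / 5315 = 0.003763 m/d (same in every zone)
Zone A: v = q/n = 0.003763/0.40 = 0.009407 m/d → t_A = 617/0.009407 = 65590 d
Zone B: v = q/n = 0.003763/0.18 = 0.02090 m/d → t_B = 561/0.02090 = 26840 d
Total t = 65590 + 26840 = 92420 d
   = 92420 / 365 = 253 yr

253 years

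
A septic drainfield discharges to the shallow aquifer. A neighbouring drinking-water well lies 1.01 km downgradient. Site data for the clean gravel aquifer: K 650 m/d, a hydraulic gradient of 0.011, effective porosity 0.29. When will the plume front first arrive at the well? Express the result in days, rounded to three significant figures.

Darcy flux q = K·i = 650 × 0.011 = 7.150 m/d
v_s = q/n_e = 7.150/0.29 = 24.66 m/d
L = 1.01 km = 1010 m
t = L / v = 1010 / 24.66 = 40.97 d

41.0 days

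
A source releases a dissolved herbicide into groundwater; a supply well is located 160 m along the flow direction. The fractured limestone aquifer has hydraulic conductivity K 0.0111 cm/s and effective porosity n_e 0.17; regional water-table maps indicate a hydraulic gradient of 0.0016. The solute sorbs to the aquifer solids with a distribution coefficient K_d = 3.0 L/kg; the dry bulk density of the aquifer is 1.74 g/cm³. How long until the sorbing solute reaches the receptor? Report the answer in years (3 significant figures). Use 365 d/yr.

K = 0.0111 cm/s × 864 = 9.590 m/d
Specific discharge q = 9.590 × 0.0016 = 0.01534 m/d
v_s = q/n_e = 0.01534/0.17 = 0.09026 m/d
Retardation R = 1 + ρ_b·K_d/n = 1 + 1.74×3.0/0.17 = 31.71
Contaminant velocity v_c = v/R = 0.09026/31.71 = 0.002847 m/d
t = L/v_c = 160/0.002847 = 56200 d
   = 56200/365 = 154 yr

154 years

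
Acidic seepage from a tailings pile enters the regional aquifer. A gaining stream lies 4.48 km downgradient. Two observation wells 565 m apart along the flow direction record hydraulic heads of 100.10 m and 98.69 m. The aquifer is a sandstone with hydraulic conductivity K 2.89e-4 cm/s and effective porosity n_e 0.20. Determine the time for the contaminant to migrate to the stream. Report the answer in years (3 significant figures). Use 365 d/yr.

Hydraulic gradient i = (100.10 − 98.69) / 565 = 1.41 / 565 = 0.002496
K = 2.89e-4 cm/s × 864 = 0.2497 m/d
Specific discharge q = 0.2497 × 0.002496 = 6.231e-4 m/d
Average linear velocity = 6.231e-4 / 0.20 = 0.003116 m/d
L = 4.48 km = 4480 m
t = L / v = 4480 / 0.003116 = 1.438e6 d
   = 1.438e6 / 365 = 3940 yr

3940 years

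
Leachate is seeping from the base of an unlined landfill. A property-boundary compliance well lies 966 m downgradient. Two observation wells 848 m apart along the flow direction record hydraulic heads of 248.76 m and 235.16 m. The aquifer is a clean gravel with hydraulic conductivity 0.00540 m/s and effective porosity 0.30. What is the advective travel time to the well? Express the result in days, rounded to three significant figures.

Hydraulic gradient i = (248.76 − 235.16) / 848 = 13.60 / 848 = 0.01604
K = 0.00540 m/s × 86400 s/d = 466.6 m/d
Specific discharge q = 466.6 × 0.01604 = 7.483 m/d
v = Ki/n = 466.6·0.01604/0.30 = 24.94 m/d
t = L / v = 966 / 24.94 = 38.73 d

38.7 days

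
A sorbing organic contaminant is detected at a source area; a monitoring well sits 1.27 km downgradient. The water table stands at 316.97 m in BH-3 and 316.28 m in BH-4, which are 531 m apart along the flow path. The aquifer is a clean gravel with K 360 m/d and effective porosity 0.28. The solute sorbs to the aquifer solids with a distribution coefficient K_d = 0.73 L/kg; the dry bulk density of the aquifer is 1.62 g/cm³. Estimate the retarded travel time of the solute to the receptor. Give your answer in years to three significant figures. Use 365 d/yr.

Hydraulic gradient i = (316.97 − 316.28) / 531 = 0.69 / 531 = 0.001299
q = Ki = 360 × 0.001299 = 0.4678 m/d
v_s = q/n_e = 0.4678/0.28 = 1.671 m/d
Retardation R = 1 + ρ_b·K_d/n = 1 + 1.62×0.73/0.28 = 5.224
Contaminant velocity v_c = v/R = 1.671/5.224 = 0.3198 m/d
L = 1.27 km = 1270 m
t = L/v_c = 1270/0.3198 = 3971 d
   = 3971/365 = 10.9 yr

10.9 years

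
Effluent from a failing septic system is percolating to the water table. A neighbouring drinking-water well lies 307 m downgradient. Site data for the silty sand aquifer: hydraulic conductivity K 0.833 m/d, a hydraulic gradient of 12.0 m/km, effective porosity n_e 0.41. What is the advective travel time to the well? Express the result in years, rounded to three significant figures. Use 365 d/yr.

Darcy flux q = K·i = 0.833 × 0.012 = 0.009996 m/d
Average linear velocity = 0.009996 / 0.41 = 0.02438 m/d
t = L / v = 307 / 0.02438 = 12590 d
   = 12590 / 365 = 34.5 yr

34.5 years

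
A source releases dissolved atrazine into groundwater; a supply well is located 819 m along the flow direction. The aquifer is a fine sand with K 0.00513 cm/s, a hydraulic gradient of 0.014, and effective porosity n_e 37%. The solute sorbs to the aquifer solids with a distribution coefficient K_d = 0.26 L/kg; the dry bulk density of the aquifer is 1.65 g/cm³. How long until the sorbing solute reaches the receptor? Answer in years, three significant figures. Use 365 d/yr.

28.9 years

K = 0.00513 cm/s × 864 = 4.432 m/d
q = Ki = 4.432 × 0.014 = 0.06205 m/d
v = Ki/n = 4.432·0.014/0.37 = 0.1677 m/d
Retardation R = 1 + ρ_b·K_d/n = 1 + 1.65×0.26/0.37 = 2.159
Contaminant velocity v_c = v/R = 0.1677/2.159 = 0.07766 m/d
t = L/v_c = 819/0.07766 = 10550 d
   = 10550/365 = 28.9 yr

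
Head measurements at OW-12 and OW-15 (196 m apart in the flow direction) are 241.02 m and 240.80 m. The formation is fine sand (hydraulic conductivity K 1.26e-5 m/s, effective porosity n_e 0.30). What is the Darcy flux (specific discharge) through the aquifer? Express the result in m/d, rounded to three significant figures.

Hydraulic gradient i = (241.02 − 240.80) / 196 = 0.22 / 196 = 0.001122
K = 1.26e-5 m/s × 86400 s/d = 1.089 m/d
Specific discharge q = 1.089 × 0.001122 = 0.001222 m/d

0.00122 m/d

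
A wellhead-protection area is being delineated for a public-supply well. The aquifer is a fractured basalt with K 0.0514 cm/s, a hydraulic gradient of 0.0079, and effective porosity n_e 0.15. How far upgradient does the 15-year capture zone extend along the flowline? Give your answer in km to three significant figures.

12.8 km

K = 0.0514 cm/s × 864 = 44.41 m/d
Darcy flux q = K·i = 44.41 × 0.0079 = 0.3508 m/d
v = Ki/n = 44.41·0.0079/0.15 = 2.339 m/d
T = 15 yr × 365 = 5475 d
L = v × T = 2.339 × 5475 = 12810 m
   = 12.8 km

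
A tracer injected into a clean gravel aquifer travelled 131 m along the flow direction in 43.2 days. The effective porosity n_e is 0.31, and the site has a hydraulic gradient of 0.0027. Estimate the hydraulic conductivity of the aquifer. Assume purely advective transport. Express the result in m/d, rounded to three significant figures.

v = L / t = 131 / 43.2 = 3.032 m/d
K = v · n / i = 3.032 × 0.31 / 0.0027 = 348 m/d

348 m/d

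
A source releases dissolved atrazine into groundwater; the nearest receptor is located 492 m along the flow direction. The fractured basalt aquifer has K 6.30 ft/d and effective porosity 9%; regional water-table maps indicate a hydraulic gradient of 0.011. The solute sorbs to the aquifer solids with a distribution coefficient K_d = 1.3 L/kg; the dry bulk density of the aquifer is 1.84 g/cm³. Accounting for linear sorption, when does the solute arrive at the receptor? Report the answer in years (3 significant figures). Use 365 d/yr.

158 years

K = 6.30 ft/d × 0.3048 = 1.920 m/d
Darcy flux q = K·i = 1.920 × 0.011 = 0.02112 m/d
v_s = q/n_e = 0.02112/0.09 = 0.2347 m/d
Retardation R = 1 + ρ_b·K_d/n = 1 + 1.84×1.3/0.09 = 27.58
Contaminant velocity v_c = v/R = 0.2347/27.58 = 0.008510 m/d
t = L/v_c = 492/0.008510 = 57810 d
   = 57810/365 = 158 yr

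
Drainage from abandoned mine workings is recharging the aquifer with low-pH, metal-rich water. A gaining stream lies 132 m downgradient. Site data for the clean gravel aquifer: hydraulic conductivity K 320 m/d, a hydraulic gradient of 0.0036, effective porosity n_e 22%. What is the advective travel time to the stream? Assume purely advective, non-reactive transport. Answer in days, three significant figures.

25.2 days

Darcy flux q = K·i = 320 × 0.0036 = 1.152 m/d
Average linear velocity = 1.152 / 0.22 = 5.236 m/d
t = L / v = 132 / 5.236 = 25.21 d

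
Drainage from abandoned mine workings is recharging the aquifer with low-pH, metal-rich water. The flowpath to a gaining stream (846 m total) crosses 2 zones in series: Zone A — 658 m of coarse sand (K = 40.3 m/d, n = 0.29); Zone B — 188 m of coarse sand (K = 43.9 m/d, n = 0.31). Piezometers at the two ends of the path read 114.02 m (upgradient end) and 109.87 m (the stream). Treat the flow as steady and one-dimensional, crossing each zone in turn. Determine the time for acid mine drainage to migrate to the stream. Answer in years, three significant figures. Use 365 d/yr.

3.39 years

Total head drop ΔH = 114.02 − 109.87 = 4.15 m
Continuity: the same q passes through each zone, so ΔH = q·Σ(L_j/K_j) — the zones act as resistances in series.
Σ(L/K) = 658/40.3 + 188/43.9 = 16.33 + 4.282 = 20.61 d
q = ΔH / Σ(L/K) = 4.15 / 20.61 = 0.2014 m/d (same in every zone)
Zone A: v = q/n = 0.2014/0.29 = 0.6943 m/d → t_A = 658/0.6943 = 947.7 d
Zone B: v = q/n = 0.2014/0.31 = 0.6495 m/d → t_B = 188/0.6495 = 289.4 d
Total t = 947.7 + 289.4 = 1237 d
   = 1237 / 365 = 3.39 yr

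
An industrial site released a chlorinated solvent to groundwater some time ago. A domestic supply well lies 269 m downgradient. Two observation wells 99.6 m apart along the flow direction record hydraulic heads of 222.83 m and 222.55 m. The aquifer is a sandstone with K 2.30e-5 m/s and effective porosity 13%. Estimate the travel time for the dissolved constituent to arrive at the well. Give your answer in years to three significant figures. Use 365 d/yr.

17.1 years

Hydraulic gradient i = (222.83 − 222.55) / 99.6 = 0.28 / 99.6 = 0.002811
K = 2.30e-5 m/s × 86400 s/d = 1.987 m/d
Darcy flux q = K·i = 1.987 × 0.002811 = 0.005587 m/d
v_s = q/n_e = 0.005587/0.13 = 0.04297 m/d
t = L / v = 269 / 0.04297 = 6260 d
   = 6260 / 365 = 17.1 yr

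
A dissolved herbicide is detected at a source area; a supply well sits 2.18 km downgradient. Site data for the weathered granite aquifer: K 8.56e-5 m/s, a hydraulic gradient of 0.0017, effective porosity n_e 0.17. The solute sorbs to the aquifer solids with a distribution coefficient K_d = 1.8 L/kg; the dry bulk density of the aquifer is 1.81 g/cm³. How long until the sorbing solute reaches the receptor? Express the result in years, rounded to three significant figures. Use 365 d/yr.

1630 years

K = 8.56e-5 m/s × 86400 s/d = 7.396 m/d
Specific discharge q = 7.396 × 0.0017 = 0.01257 m/d
v = Ki/n = 7.396·0.0017/0.17 = 0.07396 m/d
Retardation R = 1 + ρ_b·K_d/n = 1 + 1.81×1.8/0.17 = 20.16
Contaminant velocity v_c = v/R = 0.07396/20.16 = 0.003668 m/d
L = 2.18 km = 2180 m
t = L/v_c = 2180/0.003668 = 594400 d
   = 594400/365 = 1630 yr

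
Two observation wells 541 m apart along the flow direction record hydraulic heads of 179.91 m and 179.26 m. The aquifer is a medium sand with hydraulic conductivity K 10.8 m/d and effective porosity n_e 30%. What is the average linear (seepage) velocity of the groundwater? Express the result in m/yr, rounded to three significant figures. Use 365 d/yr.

Hydraulic gradient i = (179.91 − 179.26) / 541 = 0.65 / 541 = 0.001201
Specific discharge q = 10.8 × 0.001201 = 0.01298 m/d
Average linear velocity = 0.01298 / 0.30 = 0.04325 m/d
   = 0.04325 × 365 = 15.8 m/yr

15.8 m/yr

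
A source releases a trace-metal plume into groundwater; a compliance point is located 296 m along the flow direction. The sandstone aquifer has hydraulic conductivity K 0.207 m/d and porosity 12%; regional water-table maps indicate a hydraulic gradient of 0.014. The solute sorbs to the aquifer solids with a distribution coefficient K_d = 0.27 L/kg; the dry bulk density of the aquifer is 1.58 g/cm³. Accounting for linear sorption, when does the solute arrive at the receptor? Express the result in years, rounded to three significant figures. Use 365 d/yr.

q = Ki = 0.207 × 0.014 = 0.002898 m/d
Average linear velocity = 0.002898 / 0.12 = 0.02415 m/d
Retardation R = 1 + ρ_b·K_d/n = 1 + 1.58×0.27/0.12 = 4.555
Contaminant velocity v_c = v/R = 0.02415/4.555 = 0.005302 m/d
t = L/v_c = 296/0.005302 = 55830 d
   = 55830/365 = 153 yr

153 years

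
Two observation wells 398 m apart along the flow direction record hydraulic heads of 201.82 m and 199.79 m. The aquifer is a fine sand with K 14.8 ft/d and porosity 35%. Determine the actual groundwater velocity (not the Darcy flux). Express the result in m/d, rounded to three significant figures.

Hydraulic gradient i = (201.82 − 199.79) / 398 = 2.03 / 398 = 0.005101
K = 14.8 ft/d × 0.3048 = 4.511 m/d
Darcy flux q = K·i = 4.511 × 0.005101 = 0.02301 m/d
v_s = q/n_e = 0.02301/0.35 = 0.06574 m/d

0.0657 m/d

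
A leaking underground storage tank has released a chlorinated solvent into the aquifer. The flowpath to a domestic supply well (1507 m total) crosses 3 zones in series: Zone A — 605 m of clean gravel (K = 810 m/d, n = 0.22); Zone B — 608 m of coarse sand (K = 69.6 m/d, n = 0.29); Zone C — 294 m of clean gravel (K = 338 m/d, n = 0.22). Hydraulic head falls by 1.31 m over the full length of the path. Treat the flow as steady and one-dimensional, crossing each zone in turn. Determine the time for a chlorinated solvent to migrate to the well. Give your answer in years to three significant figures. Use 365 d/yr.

Continuity: the same q passes through each zone, so ΔH = q·Σ(L_j/K_j) — the zones act as resistances in series.
Σ(L/K) = 605/810 + 608/69.6 + 294/338 = 0.7469 + 8.736 + 0.8698 = 10.35 d
q = ΔH / Σ(L/K) = 1.31 / 10.35 = 0.1265 m/d (same in every zone)
Zone A: v = q/n = 0.1265/0.22 = 0.5752 m/d → t_A = 605/0.5752 = 1052 d
Zone B: v = q/n = 0.1265/0.29 = 0.4363 m/d → t_B = 608/0.4363 = 1393 d
Zone C: v = q/n = 0.1265/0.22 = 0.5752 m/d → t_C = 294/0.5752 = 511.1 d
Total t = 1052 + 1393 + 511.1 = 2956 d
   = 2956 / 365 = 8.10 yr

8.10 years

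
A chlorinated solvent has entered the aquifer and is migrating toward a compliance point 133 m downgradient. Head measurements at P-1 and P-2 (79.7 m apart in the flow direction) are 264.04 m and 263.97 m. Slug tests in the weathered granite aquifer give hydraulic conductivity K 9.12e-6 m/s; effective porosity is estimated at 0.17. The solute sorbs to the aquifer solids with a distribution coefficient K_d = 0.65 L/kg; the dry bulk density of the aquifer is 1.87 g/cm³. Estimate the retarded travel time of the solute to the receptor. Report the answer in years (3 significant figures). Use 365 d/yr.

729 years

Hydraulic gradient i = (264.04 − 263.97) / 79.7 = 0.07 / 79.7 = 8.783e-4
K = 9.12e-6 m/s × 86400 s/d = 0.7880 m/d
Specific discharge q = 0.7880 × 8.783e-4 = 6.921e-4 m/d
Seepage velocity v = q / n = 6.921e-4 / 0.17 = 0.004071 m/d
Retardation R = 1 + ρ_b·K_d/n = 1 + 1.87×0.65/0.17 = 8.150
Contaminant velocity v_c = v/R = 0.004071/8.150 = 4.995e-4 m/d
t = L/v_c = 133/4.995e-4 = 266300 d
   = 266300/365 = 729 yr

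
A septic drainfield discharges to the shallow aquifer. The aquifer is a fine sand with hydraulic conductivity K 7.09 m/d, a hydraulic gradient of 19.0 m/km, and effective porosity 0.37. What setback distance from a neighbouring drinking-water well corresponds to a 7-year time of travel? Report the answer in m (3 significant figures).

930 m

q = Ki = 7.09 × 0.019 = 0.1347 m/d
Seepage velocity v = q / n = 0.1347 / 0.37 = 0.3641 m/d
T = 7 yr × 365 = 2555 d
L = v × T = 0.3641 × 2555 = 930.2 m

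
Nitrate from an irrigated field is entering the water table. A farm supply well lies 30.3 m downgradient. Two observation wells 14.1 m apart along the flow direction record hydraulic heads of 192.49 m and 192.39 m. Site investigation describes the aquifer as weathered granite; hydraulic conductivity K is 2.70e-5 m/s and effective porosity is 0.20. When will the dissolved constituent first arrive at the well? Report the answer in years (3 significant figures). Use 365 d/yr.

1.00 years

Hydraulic gradient i = (192.49 − 192.39) / 14.1 = 0.10 / 14.1 = 0.007092
K = 2.70e-5 m/s × 86400 s/d = 2.333 m/d
q = Ki = 2.333 × 0.007092 = 0.01654 m/d
Seepage velocity v = q / n = 0.01654 / 0.20 = 0.08272 m/d
t = L / v = 30.3 / 0.08272 = 366.3 d
   = 366.3 / 365 = 1.00 yr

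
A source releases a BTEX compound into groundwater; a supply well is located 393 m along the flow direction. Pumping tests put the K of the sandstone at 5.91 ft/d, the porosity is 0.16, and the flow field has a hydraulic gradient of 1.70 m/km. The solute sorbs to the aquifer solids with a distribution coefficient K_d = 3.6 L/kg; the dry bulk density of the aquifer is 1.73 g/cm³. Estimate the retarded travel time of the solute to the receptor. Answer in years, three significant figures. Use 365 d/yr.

2250 years

K = 5.91 ft/d × 0.3048 = 1.801 m/d
q = Ki = 1.801 × 0.0017 = 0.003062 m/d
v_s = q/n_e = 0.003062/0.16 = 0.01914 m/d
Retardation R = 1 + ρ_b·K_d/n = 1 + 1.73×3.6/0.16 = 39.93
Contaminant velocity v_c = v/R = 0.01914/39.93 = 4.794e-4 m/d
t = L/v_c = 393/4.794e-4 = 819800 d
   = 819800/365 = 2250 yr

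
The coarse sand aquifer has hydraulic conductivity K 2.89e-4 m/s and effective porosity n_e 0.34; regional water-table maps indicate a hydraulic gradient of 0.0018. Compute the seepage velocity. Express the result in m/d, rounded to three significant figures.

K = 2.89e-4 m/s × 86400 s/d = 24.97 m/d
q = Ki = 24.97 × 0.0018 = 0.04495 m/d
Seepage velocity v = q / n = 0.04495 / 0.34 = 0.1322 m/d

0.132 m/d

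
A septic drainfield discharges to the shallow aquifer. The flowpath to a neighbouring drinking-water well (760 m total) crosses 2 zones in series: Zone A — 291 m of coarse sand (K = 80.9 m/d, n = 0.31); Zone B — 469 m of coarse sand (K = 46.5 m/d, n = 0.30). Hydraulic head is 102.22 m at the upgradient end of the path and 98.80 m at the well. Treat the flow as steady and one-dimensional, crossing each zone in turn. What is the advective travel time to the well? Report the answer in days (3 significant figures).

Total head drop ΔH = 102.22 − 98.80 = 3.42 m
Continuity: the same q passes through each zone, so ΔH = q·Σ(L_j/K_j) — the zones act as resistances in series.
Σ(L/K) = 291/80.9 + 469/46.5 = 3.597 + 10.09 = 13.68 d
q = ΔH / Σ(L/K) = 3.42 / 13.68 = 0.2499 m/d (same in every zone)
Zone A: v = q/n = 0.2499/0.31 = 0.8063 m/d → t_A = 291/0.8063 = 360.9 d
Zone B: v = q/n = 0.2499/0.30 = 0.8331 m/d → t_B = 469/0.8331 = 562.9 d
Total t = 360.9 + 562.9 = 923.8 d

924 days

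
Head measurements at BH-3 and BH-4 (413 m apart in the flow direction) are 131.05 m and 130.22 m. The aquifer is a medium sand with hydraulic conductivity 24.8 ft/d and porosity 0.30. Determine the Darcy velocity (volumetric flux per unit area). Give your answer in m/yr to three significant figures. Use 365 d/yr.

Hydraulic gradient i = (131.05 − 130.22) / 413 = 0.83 / 413 = 0.002010
K = 24.8 ft/d × 0.3048 = 7.559 m/d
Specific discharge q = 7.559 × 0.002010 = 0.01519 m/d
   = 0.01519 × 365 = 5.54 m/yr

5.54 m/yr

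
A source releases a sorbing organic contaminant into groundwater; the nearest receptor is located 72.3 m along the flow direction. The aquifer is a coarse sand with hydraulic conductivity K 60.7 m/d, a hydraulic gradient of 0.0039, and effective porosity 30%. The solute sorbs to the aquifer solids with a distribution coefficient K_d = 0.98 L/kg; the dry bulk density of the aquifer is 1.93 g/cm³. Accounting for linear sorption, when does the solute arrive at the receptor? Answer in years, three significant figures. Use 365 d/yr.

Darcy flux q = K·i = 60.7 × 0.0039 = 0.2367 m/d
Average linear velocity = 0.2367 / 0.30 = 0.7891 m/d
Retardation R = 1 + ρ_b·K_d/n = 1 + 1.93×0.98/0.30 = 7.305
Contaminant velocity v_c = v/R = 0.7891/7.305 = 0.1080 m/d
t = L/v_c = 72.3/0.1080 = 669.3 d
   = 669.3/365 = 1.83 yr

1.83 years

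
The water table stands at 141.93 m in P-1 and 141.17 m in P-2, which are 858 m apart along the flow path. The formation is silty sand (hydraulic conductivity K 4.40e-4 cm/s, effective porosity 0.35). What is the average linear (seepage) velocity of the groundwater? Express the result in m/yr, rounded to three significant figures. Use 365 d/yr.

0.351 m/yr

Hydraulic gradient i = (141.93 − 141.17) / 858 = 0.76 / 858 = 8.858e-4
K = 4.40e-4 cm/s × 864 = 0.3802 m/d
Darcy flux q = K·i = 0.3802 × 8.858e-4 = 3.367e-4 m/d
v = Ki/n = 0.3802·8.858e-4/0.35 = 9.621e-4 m/d
   = 9.621e-4 × 365 = 0.351 m/yr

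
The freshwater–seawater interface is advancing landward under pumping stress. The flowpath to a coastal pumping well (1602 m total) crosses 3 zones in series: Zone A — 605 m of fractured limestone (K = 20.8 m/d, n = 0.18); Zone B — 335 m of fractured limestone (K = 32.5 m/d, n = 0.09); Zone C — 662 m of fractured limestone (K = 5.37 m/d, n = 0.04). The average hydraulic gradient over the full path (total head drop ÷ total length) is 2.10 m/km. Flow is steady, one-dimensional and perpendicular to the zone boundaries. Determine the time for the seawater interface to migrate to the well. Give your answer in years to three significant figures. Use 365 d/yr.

21.9 years

Steady 1-D flow in series ⇒ the Darcy flux q is identical in every zone and the zone head losses add (resistances L/K in series).
Σ(L/K) = 605/20.8 + 335/32.5 + 662/5.37 = 29.09 + 10.31 + 123.3 = 162.7 d
K_eq = L_total / Σ(L/K) = 1602 / 162.7 = 9.848 m/d
q = K_eq · i = 9.848 × 0.0021 = 0.02068 m/d (same in every zone)
Zone A: v = q/n = 0.02068/0.18 = 0.1149 m/d → t_A = 605/0.1149 = 5266 d
Zone B: v = q/n = 0.02068/0.09 = 0.2298 m/d → t_B = 335/0.2298 = 1458 d
Zone C: v = q/n = 0.02068/0.04 = 0.5170 m/d → t_C = 662/0.5170 = 1280 d
Total t = 5266 + 1458 + 1280 = 8004 d
   = 8004 / 365 = 21.9 yr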